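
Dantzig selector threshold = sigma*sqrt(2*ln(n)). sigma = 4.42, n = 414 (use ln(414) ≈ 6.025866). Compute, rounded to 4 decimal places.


ln(414) ≈ 6.025866.
2*ln(n) ≈ 12.051732.
sqrt(2*ln(n)) ≈ sqrt(12.051732) ≈ 3.47156.
threshold ≈ 4.42*3.47156 = 15.3442952 ≈ 15.3443.

15.3443


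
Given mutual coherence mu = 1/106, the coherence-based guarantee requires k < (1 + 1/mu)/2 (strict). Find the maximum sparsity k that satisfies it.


1/mu = 106.
1 + 1/mu = 107.
(1 + 1/mu)/2 = 53.5 is not an integer, so k_max = floor(53.5) = 53.

53


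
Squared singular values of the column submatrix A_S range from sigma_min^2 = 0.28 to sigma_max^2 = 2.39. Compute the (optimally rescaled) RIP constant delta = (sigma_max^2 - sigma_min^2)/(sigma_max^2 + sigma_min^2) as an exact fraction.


lambda_max - lambda_min = 2.39 - 0.28 = 2.11.
lambda_max + lambda_min = 2.39 + 0.28 = 2.67.
delta = 2.11/2.67 = 211/267.

211/267


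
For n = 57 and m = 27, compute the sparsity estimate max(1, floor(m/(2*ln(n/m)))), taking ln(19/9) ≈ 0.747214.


n/m = 57/27 = 19/9.
ln(n/m) ≈ 0.747214.
2*ln(n/m) ≈ 1.494428.
m/(2*ln(n/m)) ≈ 27/1.494428 ≈ 18.0671.
floor = 18.
k_max = max(1, 18) = 18.

18


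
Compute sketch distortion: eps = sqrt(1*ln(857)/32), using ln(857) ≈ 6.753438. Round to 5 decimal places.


ln(857) ≈ 6.753438.
1*ln(N)/m ≈ 1*6.753438/32 ≈ 0.21104494.
eps = sqrt(0.21104494) ≈ 0.4593963 ≈ 0.45940.

0.45940


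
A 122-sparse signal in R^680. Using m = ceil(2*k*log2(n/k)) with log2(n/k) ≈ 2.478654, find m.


log2(n/k) = log2(680/122) ≈ 2.478654.
2*k*log2(n/k) ≈ 2*122*2.478654 = 604.791576.
m = ceil(604.791576) = 605.

605


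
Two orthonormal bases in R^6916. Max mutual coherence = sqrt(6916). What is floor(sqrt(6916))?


83^2 = 6889 <= 6916 < 7056 = 84^2, so 83 <= sqrt(6916) < 84.
floor(sqrt(6916)) = 83.

83


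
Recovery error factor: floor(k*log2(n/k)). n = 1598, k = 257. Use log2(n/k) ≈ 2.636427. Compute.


log2(n/k) = log2(1598/257) ≈ 2.636427.
k*log2(n/k) ≈ 257*2.636427 = 677.561739.
floor(677.561739) = 677.

677


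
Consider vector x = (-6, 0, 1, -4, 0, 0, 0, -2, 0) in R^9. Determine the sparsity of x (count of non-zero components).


Non-zero positions: [0, 2, 3, 7].
Sparsity = 4.

4


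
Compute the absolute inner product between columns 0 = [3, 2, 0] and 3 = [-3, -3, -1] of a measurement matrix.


Inner product: 3*-3 + 2*-3 + 0*-1
Products: [-9, -6, 0]
Sum = -15.
|dot| = 15.

15


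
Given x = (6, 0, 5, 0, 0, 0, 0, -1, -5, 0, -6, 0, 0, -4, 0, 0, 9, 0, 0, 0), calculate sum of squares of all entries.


Non-zero entries: [(0, 6), (2, 5), (7, -1), (8, -5), (10, -6), (13, -4), (16, 9)]
Squares: [36, 25, 1, 25, 36, 16, 81]
||x||_2^2 = sum = 220.

220


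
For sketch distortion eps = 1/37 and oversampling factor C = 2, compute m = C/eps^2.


1/eps = 37.
(1/eps)^2 = 1369.
m = 2*1369 = 2738.

2738


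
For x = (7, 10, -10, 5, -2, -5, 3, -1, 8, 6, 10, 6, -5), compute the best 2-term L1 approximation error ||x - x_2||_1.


Sorted |x_i| descending: [10, 10, 10, 8, 7, 6, 6, 5, 5, 5, 3, 2, 1]
Keep top 2: [10, 10]
Tail entries: [10, 8, 7, 6, 6, 5, 5, 5, 3, 2, 1]
L1 error = sum of tail = 58.

58


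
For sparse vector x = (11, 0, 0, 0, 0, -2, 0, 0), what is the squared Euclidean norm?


Non-zero entries: [(0, 11), (5, -2)]
Squares: [121, 4]
||x||_2^2 = sum = 125.

125


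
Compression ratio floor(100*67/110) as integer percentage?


100*m/n = 100*67/110 ≈ 60.9091.
floor = 60.

60


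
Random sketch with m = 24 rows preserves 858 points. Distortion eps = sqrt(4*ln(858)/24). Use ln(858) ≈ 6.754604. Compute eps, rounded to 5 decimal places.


ln(858) ≈ 6.754604.
4*ln(N)/m ≈ 4*6.754604/24 ≈ 1.12576733.
eps = sqrt(1.12576733) ≈ 1.0610218 ≈ 1.06102.

1.06102


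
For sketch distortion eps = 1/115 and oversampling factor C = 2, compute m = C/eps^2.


1/eps = 115.
(1/eps)^2 = 13225.
m = 2*13225 = 26450.

26450


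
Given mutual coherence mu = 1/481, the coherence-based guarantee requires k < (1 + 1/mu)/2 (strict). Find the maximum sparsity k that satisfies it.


1/mu = 481.
1 + 1/mu = 482.
(1 + 1/mu)/2 = 241 is an integer and the inequality is strict, so k_max = 241 - 1 = 240.

240


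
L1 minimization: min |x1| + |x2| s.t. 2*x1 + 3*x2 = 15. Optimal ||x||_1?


Axis intercepts:
  x1 = 15/2, x2 = 0: L1 = 15/2
  x1 = 0, x2 = 5: L1 = 5
x* = (0, 5)
||x*||_1 = 5.

5


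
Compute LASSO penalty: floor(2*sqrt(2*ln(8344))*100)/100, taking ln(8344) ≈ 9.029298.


ln(8344) ≈ 9.029298.
2*ln(n) ≈ 18.058596.
sqrt(2*ln(n)) ≈ sqrt(18.058596) ≈ 4.249541.
lambda ≈ 2*4.249541 = 8.499082.
floor(lambda*100)/100 = 8.49.

8.49


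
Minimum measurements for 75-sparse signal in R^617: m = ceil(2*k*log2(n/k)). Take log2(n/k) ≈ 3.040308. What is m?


log2(n/k) = log2(617/75) ≈ 3.040308.
2*k*log2(n/k) ≈ 2*75*3.040308 = 456.0462.
m = ceil(456.0462) = 457.

457


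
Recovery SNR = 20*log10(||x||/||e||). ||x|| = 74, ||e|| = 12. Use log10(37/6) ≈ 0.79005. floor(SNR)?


||x||/||e|| = 74/12 = 37/6.
log10(37/6) ≈ 0.79005.
20*log10(||x||/||e||) ≈ 20*0.79005 = 15.801.
floor(15.801) = 15.

15


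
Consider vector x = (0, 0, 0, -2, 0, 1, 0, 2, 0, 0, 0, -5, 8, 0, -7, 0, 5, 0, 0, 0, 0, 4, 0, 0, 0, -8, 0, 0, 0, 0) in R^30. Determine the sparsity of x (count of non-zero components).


Non-zero positions: [3, 5, 7, 11, 12, 14, 16, 21, 25].
Sparsity = 9.

9


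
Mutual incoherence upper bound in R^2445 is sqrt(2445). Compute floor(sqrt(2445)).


49^2 = 2401 <= 2445 < 2500 = 50^2, so 49 <= sqrt(2445) < 50.
floor(sqrt(2445)) = 49.

49


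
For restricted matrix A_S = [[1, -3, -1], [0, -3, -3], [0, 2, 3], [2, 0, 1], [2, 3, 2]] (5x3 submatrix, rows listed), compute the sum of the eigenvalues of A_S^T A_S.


Sum of eigenvalues of A_S^T A_S = trace(A_S^T A_S) = sum of squared column norms of A_S.
A_S^T A_S diagonal: [9, 31, 24].
trace = 9 + 31 + 24 = 64.

64


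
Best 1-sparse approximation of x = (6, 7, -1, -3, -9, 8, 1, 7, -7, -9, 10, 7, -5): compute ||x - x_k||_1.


Sorted |x_i| descending: [10, 9, 9, 8, 7, 7, 7, 7, 6, 5, 3, 1, 1]
Keep top 1: [10]
Tail entries: [9, 9, 8, 7, 7, 7, 7, 6, 5, 3, 1, 1]
L1 error = sum of tail = 70.

70


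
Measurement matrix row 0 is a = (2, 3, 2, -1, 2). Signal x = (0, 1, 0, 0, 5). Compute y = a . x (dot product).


Non-zero terms: ['3*1', '2*5']
Products: [3, 10]
y = sum = 13.

13


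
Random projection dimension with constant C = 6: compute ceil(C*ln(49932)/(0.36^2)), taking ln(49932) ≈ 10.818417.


ln(49932) ≈ 10.818417.
eps^2 = 0.36^2 = 0.1296.
C*ln(N)/eps^2 ≈ 6*10.818417/0.1296 ≈ 500.8526.
m = ceil(500.8526) = 501.

501


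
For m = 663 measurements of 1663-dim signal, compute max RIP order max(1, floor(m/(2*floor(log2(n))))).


floor(log2(1663)) = 10.
2*10 = 20.
m/(2*floor(log2(n))) = 663/20 ≈ 33.15.
floor = 33.
k = max(1, 33) = 33.

33


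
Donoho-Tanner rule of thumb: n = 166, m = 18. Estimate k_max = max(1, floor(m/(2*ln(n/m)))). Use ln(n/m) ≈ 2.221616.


n/m = 166/18 = 83/9.
ln(n/m) ≈ 2.221616.
2*ln(n/m) ≈ 4.443232.
m/(2*ln(n/m)) ≈ 18/4.443232 ≈ 4.0511.
floor = 4.
k_max = max(1, 4) = 4.

4


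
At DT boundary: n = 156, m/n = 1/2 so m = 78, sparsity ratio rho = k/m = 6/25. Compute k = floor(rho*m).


m = 1/2*156 = 78.
rho = 6/25.
rho*m = 6/25*78 = 18.72.
k = floor(18.72) = 18.

18


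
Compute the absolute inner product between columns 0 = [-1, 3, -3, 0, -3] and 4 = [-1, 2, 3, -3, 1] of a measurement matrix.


Inner product: -1*-1 + 3*2 + -3*3 + 0*-3 + -3*1
Products: [1, 6, -9, 0, -3]
Sum = -5.
|dot| = 5.

5


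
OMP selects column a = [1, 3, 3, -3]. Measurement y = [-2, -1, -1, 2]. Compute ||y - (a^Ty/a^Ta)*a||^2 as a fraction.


a^T a = 28.
a^T y = -14.
coeff = -14/28 = -1/2.
||r||^2 = 3.

3


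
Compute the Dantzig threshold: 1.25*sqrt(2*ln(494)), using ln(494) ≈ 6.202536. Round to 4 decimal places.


ln(494) ≈ 6.202536.
2*ln(n) ≈ 12.405072.
sqrt(2*ln(n)) ≈ sqrt(12.405072) ≈ 3.522083.
threshold ≈ 1.25*3.522083 = 4.40260375 ≈ 4.4026.

4.4026


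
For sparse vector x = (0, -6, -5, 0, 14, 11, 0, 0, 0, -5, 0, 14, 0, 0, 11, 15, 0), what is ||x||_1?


Non-zero entries: [(1, -6), (2, -5), (4, 14), (5, 11), (9, -5), (11, 14), (14, 11), (15, 15)]
Absolute values: [6, 5, 14, 11, 5, 14, 11, 15]
||x||_1 = sum = 81.

81


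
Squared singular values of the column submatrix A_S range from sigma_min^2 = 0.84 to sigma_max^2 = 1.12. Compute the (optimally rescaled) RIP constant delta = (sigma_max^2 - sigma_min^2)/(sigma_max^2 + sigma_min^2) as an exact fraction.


lambda_max - lambda_min = 1.12 - 0.84 = 0.28.
lambda_max + lambda_min = 1.12 + 0.84 = 1.96.
delta = 0.28/1.96 = 28/196 = 1/7.

1/7


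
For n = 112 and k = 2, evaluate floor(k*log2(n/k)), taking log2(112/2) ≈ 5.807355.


log2(n/k) = log2(112/2) ≈ 5.807355.
k*log2(n/k) ≈ 2*5.807355 = 11.61471.
floor(11.61471) = 11.

11


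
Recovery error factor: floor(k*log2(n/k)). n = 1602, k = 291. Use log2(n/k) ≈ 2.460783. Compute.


log2(n/k) = log2(1602/291) ≈ 2.460783.
k*log2(n/k) ≈ 291*2.460783 = 716.087853.
floor(716.087853) = 716.

716


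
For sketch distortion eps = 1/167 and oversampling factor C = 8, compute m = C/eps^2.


1/eps = 167.
(1/eps)^2 = 27889.
m = 8*27889 = 223112.

223112


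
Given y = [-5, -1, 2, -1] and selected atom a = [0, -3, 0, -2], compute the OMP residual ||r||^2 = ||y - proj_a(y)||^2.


a^T a = 13.
a^T y = 5.
coeff = 5/13 = 5/13.
||r||^2 = 378/13.

378/13


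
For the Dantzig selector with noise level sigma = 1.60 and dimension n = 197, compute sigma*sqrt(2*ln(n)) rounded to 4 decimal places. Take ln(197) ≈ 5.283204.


ln(197) ≈ 5.283204.
2*ln(n) ≈ 10.566408.
sqrt(2*ln(n)) ≈ sqrt(10.566408) ≈ 3.250601.
threshold ≈ 1.60*3.250601 = 5.2009616 ≈ 5.2010.

5.2010


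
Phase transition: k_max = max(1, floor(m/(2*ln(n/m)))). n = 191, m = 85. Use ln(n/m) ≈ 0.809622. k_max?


n/m = 191/85.
ln(n/m) ≈ 0.809622.
2*ln(n/m) ≈ 1.619244.
m/(2*ln(n/m)) ≈ 85/1.619244 ≈ 52.4936.
floor = 52.
k_max = max(1, 52) = 52.

52


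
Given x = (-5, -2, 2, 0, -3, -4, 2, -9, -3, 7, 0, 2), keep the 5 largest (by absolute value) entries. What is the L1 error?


Sorted |x_i| descending: [9, 7, 5, 4, 3, 3, 2, 2, 2, 2, 0, 0]
Keep top 5: [9, 7, 5, 4, 3]
Tail entries: [3, 2, 2, 2, 2, 0, 0]
L1 error = sum of tail = 11.

11


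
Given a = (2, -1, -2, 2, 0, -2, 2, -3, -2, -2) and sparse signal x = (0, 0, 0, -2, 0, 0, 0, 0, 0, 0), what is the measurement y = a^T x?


Non-zero terms: ['2*-2']
Products: [-4]
y = sum = -4.

-4


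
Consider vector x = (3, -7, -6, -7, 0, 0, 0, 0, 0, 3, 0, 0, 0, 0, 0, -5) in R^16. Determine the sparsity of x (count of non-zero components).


Non-zero positions: [0, 1, 2, 3, 9, 15].
Sparsity = 6.

6


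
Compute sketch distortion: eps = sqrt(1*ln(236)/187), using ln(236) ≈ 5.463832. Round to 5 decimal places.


ln(236) ≈ 5.463832.
1*ln(N)/m ≈ 1*5.463832/187 ≈ 0.02921835.
eps = sqrt(0.02921835) ≈ 0.1709338 ≈ 0.17093.

0.17093


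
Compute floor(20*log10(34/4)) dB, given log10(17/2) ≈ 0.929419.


||x||/||e|| = 34/4 = 17/2.
log10(17/2) ≈ 0.929419.
20*log10(||x||/||e||) ≈ 20*0.929419 = 18.58838.
floor(18.58838) = 18.

18


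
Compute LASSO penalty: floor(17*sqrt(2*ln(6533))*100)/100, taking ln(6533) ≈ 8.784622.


ln(6533) ≈ 8.784622.
2*ln(n) ≈ 17.569244.
sqrt(2*ln(n)) ≈ sqrt(17.569244) ≈ 4.191568.
lambda ≈ 17*4.191568 = 71.256656.
floor(lambda*100)/100 = 71.25.

71.25


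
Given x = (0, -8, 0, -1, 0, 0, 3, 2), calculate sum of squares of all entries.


Non-zero entries: [(1, -8), (3, -1), (6, 3), (7, 2)]
Squares: [64, 1, 9, 4]
||x||_2^2 = sum = 78.

78


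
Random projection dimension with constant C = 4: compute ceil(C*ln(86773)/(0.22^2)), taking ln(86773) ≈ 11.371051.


ln(86773) ≈ 11.371051.
eps^2 = 0.22^2 = 0.0484.
C*ln(N)/eps^2 ≈ 4*11.371051/0.0484 ≈ 939.7563.
m = ceil(939.7563) = 940.

940


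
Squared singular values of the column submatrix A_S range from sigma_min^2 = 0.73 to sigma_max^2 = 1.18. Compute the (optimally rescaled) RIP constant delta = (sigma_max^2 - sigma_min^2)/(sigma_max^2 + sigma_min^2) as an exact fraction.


lambda_max - lambda_min = 1.18 - 0.73 = 0.45.
lambda_max + lambda_min = 1.18 + 0.73 = 1.91.
delta = 0.45/1.91 = 45/191.

45/191


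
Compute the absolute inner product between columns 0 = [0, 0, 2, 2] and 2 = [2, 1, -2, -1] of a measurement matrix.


Inner product: 0*2 + 0*1 + 2*-2 + 2*-1
Products: [0, 0, -4, -2]
Sum = -6.
|dot| = 6.

6


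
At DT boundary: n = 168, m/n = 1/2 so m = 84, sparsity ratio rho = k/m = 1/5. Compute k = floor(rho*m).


m = 1/2*168 = 84.
rho = 1/5.
rho*m = 1/5*84 = 16.8.
k = floor(16.8) = 16.

16


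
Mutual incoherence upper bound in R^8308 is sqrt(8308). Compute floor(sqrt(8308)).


91^2 = 8281 <= 8308 < 8464 = 92^2, so 91 <= sqrt(8308) < 92.
floor(sqrt(8308)) = 91.

91


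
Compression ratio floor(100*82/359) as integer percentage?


100*m/n = 100*82/359 ≈ 22.8412.
floor = 22.

22


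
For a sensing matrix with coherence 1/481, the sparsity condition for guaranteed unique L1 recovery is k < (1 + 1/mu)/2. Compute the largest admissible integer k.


1/mu = 481.
1 + 1/mu = 482.
(1 + 1/mu)/2 = 241 is an integer and the inequality is strict, so k_max = 241 - 1 = 240.

240


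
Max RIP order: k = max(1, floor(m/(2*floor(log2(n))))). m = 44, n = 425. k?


floor(log2(425)) = 8.
2*8 = 16.
m/(2*floor(log2(n))) = 44/16 ≈ 2.75.
floor = 2.
k = max(1, 2) = 2.

2


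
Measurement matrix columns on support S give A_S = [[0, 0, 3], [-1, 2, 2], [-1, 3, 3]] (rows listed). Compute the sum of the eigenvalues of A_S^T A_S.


Sum of eigenvalues of A_S^T A_S = trace(A_S^T A_S) = sum of squared column norms of A_S.
A_S^T A_S diagonal: [2, 13, 22].
trace = 2 + 13 + 22 = 37.

37


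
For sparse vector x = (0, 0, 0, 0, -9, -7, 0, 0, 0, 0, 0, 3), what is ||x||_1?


Non-zero entries: [(4, -9), (5, -7), (11, 3)]
Absolute values: [9, 7, 3]
||x||_1 = sum = 19.

19


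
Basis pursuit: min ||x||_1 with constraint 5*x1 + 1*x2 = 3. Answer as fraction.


Axis intercepts:
  x1 = 3/5, x2 = 0: L1 = 3/5
  x1 = 0, x2 = 3: L1 = 3
x* = (3/5, 0)
||x*||_1 = 3/5.

3/5


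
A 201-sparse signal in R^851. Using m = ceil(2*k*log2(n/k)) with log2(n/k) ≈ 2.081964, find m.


log2(n/k) = log2(851/201) ≈ 2.081964.
2*k*log2(n/k) ≈ 2*201*2.081964 = 836.949528.
m = ceil(836.949528) = 837.

837


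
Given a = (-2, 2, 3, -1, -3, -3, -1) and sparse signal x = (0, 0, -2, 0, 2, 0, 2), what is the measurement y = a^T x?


Non-zero terms: ['3*-2', '-3*2', '-1*2']
Products: [-6, -6, -2]
y = sum = -14.

-14


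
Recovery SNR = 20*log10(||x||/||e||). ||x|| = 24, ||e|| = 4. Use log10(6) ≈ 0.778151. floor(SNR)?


||x||/||e|| = 24/4 = 6.
log10(6) ≈ 0.778151.
20*log10(||x||/||e||) ≈ 20*0.778151 = 15.56302.
floor(15.56302) = 15.

15


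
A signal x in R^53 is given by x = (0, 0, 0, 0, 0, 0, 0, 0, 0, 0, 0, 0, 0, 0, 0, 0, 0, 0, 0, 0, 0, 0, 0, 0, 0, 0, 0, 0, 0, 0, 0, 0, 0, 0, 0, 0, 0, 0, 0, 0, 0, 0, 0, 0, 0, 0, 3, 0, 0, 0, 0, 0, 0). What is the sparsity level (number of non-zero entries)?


Non-zero positions: [46].
Sparsity = 1.

1


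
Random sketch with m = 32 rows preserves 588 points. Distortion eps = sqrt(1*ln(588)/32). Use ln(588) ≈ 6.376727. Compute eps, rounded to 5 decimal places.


ln(588) ≈ 6.376727.
1*ln(N)/m ≈ 1*6.376727/32 ≈ 0.19927272.
eps = sqrt(0.19927272) ≈ 0.4463997 ≈ 0.44640.

0.44640


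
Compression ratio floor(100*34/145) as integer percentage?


100*m/n = 100*34/145 ≈ 23.4483.
floor = 23.

23


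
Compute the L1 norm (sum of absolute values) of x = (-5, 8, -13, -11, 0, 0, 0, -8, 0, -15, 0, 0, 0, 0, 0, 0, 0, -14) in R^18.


Non-zero entries: [(0, -5), (1, 8), (2, -13), (3, -11), (7, -8), (9, -15), (17, -14)]
Absolute values: [5, 8, 13, 11, 8, 15, 14]
||x||_1 = sum = 74.

74


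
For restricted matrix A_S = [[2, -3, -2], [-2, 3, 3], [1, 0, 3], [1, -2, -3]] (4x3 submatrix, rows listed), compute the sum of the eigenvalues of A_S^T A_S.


Sum of eigenvalues of A_S^T A_S = trace(A_S^T A_S) = sum of squared column norms of A_S.
A_S^T A_S diagonal: [10, 22, 31].
trace = 10 + 22 + 31 = 63.

63


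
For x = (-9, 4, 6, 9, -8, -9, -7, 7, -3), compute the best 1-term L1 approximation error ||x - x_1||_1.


Sorted |x_i| descending: [9, 9, 9, 8, 7, 7, 6, 4, 3]
Keep top 1: [9]
Tail entries: [9, 9, 8, 7, 7, 6, 4, 3]
L1 error = sum of tail = 53.

53


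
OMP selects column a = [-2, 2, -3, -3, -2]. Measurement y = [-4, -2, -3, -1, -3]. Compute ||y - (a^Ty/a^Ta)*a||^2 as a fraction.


a^T a = 30.
a^T y = 22.
coeff = 22/30 = 11/15.
||r||^2 = 343/15.

343/15


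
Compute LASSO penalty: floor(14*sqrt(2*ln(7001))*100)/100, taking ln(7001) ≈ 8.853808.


ln(7001) ≈ 8.853808.
2*ln(n) ≈ 17.707616.
sqrt(2*ln(n)) ≈ sqrt(17.707616) ≈ 4.208042.
lambda ≈ 14*4.208042 = 58.912588.
floor(lambda*100)/100 = 58.91.

58.91


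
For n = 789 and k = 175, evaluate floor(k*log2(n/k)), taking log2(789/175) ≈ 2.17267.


log2(n/k) = log2(789/175) ≈ 2.17267.
k*log2(n/k) ≈ 175*2.17267 = 380.21725.
floor(380.21725) = 380.

380


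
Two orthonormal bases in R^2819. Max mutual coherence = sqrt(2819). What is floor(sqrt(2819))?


53^2 = 2809 <= 2819 < 2916 = 54^2, so 53 <= sqrt(2819) < 54.
floor(sqrt(2819)) = 53.

53


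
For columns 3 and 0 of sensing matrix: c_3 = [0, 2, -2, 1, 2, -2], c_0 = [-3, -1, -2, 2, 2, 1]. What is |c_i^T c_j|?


Inner product: 0*-3 + 2*-1 + -2*-2 + 1*2 + 2*2 + -2*1
Products: [0, -2, 4, 2, 4, -2]
Sum = 6.
|dot| = 6.

6


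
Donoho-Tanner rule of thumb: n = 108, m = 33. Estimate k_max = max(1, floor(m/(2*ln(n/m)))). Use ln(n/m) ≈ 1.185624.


n/m = 108/33 = 36/11.
ln(n/m) ≈ 1.185624.
2*ln(n/m) ≈ 2.371248.
m/(2*ln(n/m)) ≈ 33/2.371248 ≈ 13.9167.
floor = 13.
k_max = max(1, 13) = 13.

13


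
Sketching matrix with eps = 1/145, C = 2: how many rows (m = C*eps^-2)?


1/eps = 145.
(1/eps)^2 = 21025.
m = 2*21025 = 42050.

42050


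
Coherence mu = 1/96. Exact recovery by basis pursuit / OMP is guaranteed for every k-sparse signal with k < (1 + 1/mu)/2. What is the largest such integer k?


1/mu = 96.
1 + 1/mu = 97.
(1 + 1/mu)/2 = 48.5 is not an integer, so k_max = floor(48.5) = 48.

48


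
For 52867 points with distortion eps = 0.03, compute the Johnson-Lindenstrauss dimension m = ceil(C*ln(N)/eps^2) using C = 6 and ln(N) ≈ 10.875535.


ln(52867) ≈ 10.875535.
eps^2 = 0.03^2 = 0.0009.
C*ln(N)/eps^2 ≈ 6*10.875535/0.0009 ≈ 72503.5667.
m = ceil(72503.5667) = 72504.

72504


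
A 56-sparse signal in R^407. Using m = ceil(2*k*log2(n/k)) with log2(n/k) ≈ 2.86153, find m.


log2(n/k) = log2(407/56) ≈ 2.86153.
2*k*log2(n/k) ≈ 2*56*2.86153 = 320.49136.
m = ceil(320.49136) = 321.

321


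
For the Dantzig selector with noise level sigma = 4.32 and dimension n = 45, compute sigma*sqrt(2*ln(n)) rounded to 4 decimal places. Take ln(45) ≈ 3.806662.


ln(45) ≈ 3.806662.
2*ln(n) ≈ 7.613324.
sqrt(2*ln(n)) ≈ sqrt(7.613324) ≈ 2.759225.
threshold ≈ 4.32*2.759225 = 11.919852 ≈ 11.9199.

11.9199


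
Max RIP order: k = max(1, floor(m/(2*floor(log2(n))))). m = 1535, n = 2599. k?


floor(log2(2599)) = 11.
2*11 = 22.
m/(2*floor(log2(n))) = 1535/22 ≈ 69.7727.
floor = 69.
k = max(1, 69) = 69.

69


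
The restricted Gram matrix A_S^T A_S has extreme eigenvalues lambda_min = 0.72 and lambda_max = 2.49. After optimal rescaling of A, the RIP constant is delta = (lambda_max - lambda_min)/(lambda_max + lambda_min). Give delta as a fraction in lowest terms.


lambda_max - lambda_min = 2.49 - 0.72 = 1.77.
lambda_max + lambda_min = 2.49 + 0.72 = 3.21.
delta = 1.77/3.21 = 177/321 = 59/107.

59/107


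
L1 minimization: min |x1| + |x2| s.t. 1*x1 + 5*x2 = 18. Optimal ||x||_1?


Axis intercepts:
  x1 = 18, x2 = 0: L1 = 18
  x1 = 0, x2 = 18/5: L1 = 18/5
x* = (0, 18/5)
||x*||_1 = 18/5.

18/5


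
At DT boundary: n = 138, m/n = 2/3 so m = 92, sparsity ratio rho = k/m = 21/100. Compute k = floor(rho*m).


m = 2/3*138 = 92.
rho = 21/100.
rho*m = 21/100*92 = 19.32.
k = floor(19.32) = 19.

19


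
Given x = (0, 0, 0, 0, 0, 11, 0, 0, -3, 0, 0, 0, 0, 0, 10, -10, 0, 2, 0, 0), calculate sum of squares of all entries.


Non-zero entries: [(5, 11), (8, -3), (14, 10), (15, -10), (17, 2)]
Squares: [121, 9, 100, 100, 4]
||x||_2^2 = sum = 334.

334


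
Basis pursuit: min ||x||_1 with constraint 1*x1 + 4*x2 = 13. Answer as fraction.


Axis intercepts:
  x1 = 13, x2 = 0: L1 = 13
  x1 = 0, x2 = 13/4: L1 = 13/4
x* = (0, 13/4)
||x*||_1 = 13/4.

13/4


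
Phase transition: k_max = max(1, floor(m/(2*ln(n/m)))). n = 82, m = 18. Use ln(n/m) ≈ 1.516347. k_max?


n/m = 82/18 = 41/9.
ln(n/m) ≈ 1.516347.
2*ln(n/m) ≈ 3.032694.
m/(2*ln(n/m)) ≈ 18/3.032694 ≈ 5.9353.
floor = 5.
k_max = max(1, 5) = 5.

5


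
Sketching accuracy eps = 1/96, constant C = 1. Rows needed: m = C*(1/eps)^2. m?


1/eps = 96.
(1/eps)^2 = 9216.
m = 1*9216 = 9216.

9216


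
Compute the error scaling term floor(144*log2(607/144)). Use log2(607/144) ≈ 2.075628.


log2(n/k) = log2(607/144) ≈ 2.075628.
k*log2(n/k) ≈ 144*2.075628 = 298.890432.
floor(298.890432) = 298.

298


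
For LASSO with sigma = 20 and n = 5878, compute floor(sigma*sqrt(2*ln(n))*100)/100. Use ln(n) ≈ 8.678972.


ln(5878) ≈ 8.678972.
2*ln(n) ≈ 17.357944.
sqrt(2*ln(n)) ≈ sqrt(17.357944) ≈ 4.166287.
lambda ≈ 20*4.166287 = 83.32574.
floor(lambda*100)/100 = 83.32.

83.32


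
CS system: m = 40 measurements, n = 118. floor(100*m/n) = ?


100*m/n = 100*40/118 ≈ 33.8983.
floor = 33.

33


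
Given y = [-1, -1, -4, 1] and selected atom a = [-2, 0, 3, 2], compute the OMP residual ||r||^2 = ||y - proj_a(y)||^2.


a^T a = 17.
a^T y = -8.
coeff = -8/17 = -8/17.
||r||^2 = 259/17.

259/17


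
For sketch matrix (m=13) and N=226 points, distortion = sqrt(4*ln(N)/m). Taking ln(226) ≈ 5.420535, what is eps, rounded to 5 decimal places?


ln(226) ≈ 5.420535.
4*ln(N)/m ≈ 4*5.420535/13 ≈ 1.66785692.
eps = sqrt(1.66785692) ≈ 1.2914553 ≈ 1.29146.

1.29146


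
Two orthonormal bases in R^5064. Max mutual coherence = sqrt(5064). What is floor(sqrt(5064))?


71^2 = 5041 <= 5064 < 5184 = 72^2, so 71 <= sqrt(5064) < 72.
floor(sqrt(5064)) = 71.

71


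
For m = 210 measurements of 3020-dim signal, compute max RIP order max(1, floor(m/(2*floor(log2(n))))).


floor(log2(3020)) = 11.
2*11 = 22.
m/(2*floor(log2(n))) = 210/22 ≈ 9.5455.
floor = 9.
k = max(1, 9) = 9.

9


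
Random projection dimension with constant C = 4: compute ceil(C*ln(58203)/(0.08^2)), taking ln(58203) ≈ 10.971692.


ln(58203) ≈ 10.971692.
eps^2 = 0.08^2 = 0.0064.
C*ln(N)/eps^2 ≈ 4*10.971692/0.0064 ≈ 6857.3075.
m = ceil(6857.3075) = 6858.

6858


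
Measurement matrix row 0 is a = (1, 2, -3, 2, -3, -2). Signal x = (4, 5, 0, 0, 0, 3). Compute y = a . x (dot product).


Non-zero terms: ['1*4', '2*5', '-2*3']
Products: [4, 10, -6]
y = sum = 8.

8


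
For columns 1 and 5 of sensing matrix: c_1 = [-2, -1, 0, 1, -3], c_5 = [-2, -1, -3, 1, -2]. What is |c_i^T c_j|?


Inner product: -2*-2 + -1*-1 + 0*-3 + 1*1 + -3*-2
Products: [4, 1, 0, 1, 6]
Sum = 12.
|dot| = 12.

12


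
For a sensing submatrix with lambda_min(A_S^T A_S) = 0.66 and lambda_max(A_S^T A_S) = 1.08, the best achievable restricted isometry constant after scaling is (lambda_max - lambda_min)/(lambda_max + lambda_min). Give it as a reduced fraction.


lambda_max - lambda_min = 1.08 - 0.66 = 0.42.
lambda_max + lambda_min = 1.08 + 0.66 = 1.74.
delta = 0.42/1.74 = 42/174 = 7/29.

7/29


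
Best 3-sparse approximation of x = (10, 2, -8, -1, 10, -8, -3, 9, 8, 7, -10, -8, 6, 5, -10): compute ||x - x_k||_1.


Sorted |x_i| descending: [10, 10, 10, 10, 9, 8, 8, 8, 8, 7, 6, 5, 3, 2, 1]
Keep top 3: [10, 10, 10]
Tail entries: [10, 9, 8, 8, 8, 8, 7, 6, 5, 3, 2, 1]
L1 error = sum of tail = 75.

75


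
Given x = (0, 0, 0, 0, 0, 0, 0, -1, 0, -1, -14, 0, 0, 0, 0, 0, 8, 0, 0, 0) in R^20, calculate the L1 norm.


Non-zero entries: [(7, -1), (9, -1), (10, -14), (16, 8)]
Absolute values: [1, 1, 14, 8]
||x||_1 = sum = 24.

24


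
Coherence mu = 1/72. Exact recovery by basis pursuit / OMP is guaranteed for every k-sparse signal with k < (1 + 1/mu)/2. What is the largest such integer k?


1/mu = 72.
1 + 1/mu = 73.
(1 + 1/mu)/2 = 36.5 is not an integer, so k_max = floor(36.5) = 36.

36


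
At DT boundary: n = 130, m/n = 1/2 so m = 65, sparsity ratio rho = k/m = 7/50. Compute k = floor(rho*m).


m = 1/2*130 = 65.
rho = 7/50.
rho*m = 7/50*65 = 9.1.
k = floor(9.1) = 9.

9


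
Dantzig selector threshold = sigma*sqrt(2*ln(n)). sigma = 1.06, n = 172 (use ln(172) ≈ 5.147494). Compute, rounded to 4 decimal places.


ln(172) ≈ 5.147494.
2*ln(n) ≈ 10.294988.
sqrt(2*ln(n)) ≈ sqrt(10.294988) ≈ 3.20858.
threshold ≈ 1.06*3.20858 = 3.4010948 ≈ 3.4011.

3.4011


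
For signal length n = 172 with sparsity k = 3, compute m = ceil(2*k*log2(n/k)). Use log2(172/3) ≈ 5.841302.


log2(n/k) = log2(172/3) ≈ 5.841302.
2*k*log2(n/k) ≈ 2*3*5.841302 = 35.047812.
m = ceil(35.047812) = 36.

36


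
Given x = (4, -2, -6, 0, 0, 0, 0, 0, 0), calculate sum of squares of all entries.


Non-zero entries: [(0, 4), (1, -2), (2, -6)]
Squares: [16, 4, 36]
||x||_2^2 = sum = 56.

56


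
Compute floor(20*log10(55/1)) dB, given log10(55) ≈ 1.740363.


||x||/||e|| = 55/1 = 55.
log10(55) ≈ 1.740363.
20*log10(||x||/||e||) ≈ 20*1.740363 = 34.80726.
floor(34.80726) = 34.

34


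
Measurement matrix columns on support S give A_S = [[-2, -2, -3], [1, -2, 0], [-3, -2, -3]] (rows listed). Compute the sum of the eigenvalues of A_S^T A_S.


Sum of eigenvalues of A_S^T A_S = trace(A_S^T A_S) = sum of squared column norms of A_S.
A_S^T A_S diagonal: [14, 12, 18].
trace = 14 + 12 + 18 = 44.

44


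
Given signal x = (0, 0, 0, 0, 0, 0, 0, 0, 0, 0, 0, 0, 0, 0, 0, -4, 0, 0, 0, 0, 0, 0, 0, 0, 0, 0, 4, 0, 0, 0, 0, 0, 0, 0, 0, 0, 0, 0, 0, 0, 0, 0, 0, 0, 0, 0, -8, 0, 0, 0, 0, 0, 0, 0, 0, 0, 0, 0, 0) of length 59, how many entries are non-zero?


Non-zero positions: [15, 26, 46].
Sparsity = 3.

3


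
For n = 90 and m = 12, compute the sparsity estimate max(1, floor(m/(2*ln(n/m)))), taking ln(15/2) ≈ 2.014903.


n/m = 90/12 = 15/2.
ln(n/m) ≈ 2.014903.
2*ln(n/m) ≈ 4.029806.
m/(2*ln(n/m)) ≈ 12/4.029806 ≈ 2.9778.
floor = 2.
k_max = max(1, 2) = 2.

2


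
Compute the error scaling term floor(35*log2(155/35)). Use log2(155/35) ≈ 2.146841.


log2(n/k) = log2(155/35) ≈ 2.146841.
k*log2(n/k) ≈ 35*2.146841 = 75.139435.
floor(75.139435) = 75.

75


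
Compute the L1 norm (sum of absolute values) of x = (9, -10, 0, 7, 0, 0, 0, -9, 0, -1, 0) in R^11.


Non-zero entries: [(0, 9), (1, -10), (3, 7), (7, -9), (9, -1)]
Absolute values: [9, 10, 7, 9, 1]
||x||_1 = sum = 36.

36


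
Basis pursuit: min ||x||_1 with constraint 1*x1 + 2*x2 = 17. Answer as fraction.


Axis intercepts:
  x1 = 17, x2 = 0: L1 = 17
  x1 = 0, x2 = 17/2: L1 = 17/2
x* = (0, 17/2)
||x*||_1 = 17/2.

17/2


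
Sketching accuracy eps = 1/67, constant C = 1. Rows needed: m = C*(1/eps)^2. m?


1/eps = 67.
(1/eps)^2 = 4489.
m = 1*4489 = 4489.

4489


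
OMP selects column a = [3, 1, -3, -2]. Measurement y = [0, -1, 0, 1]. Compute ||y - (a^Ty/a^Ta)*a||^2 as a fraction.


a^T a = 23.
a^T y = -3.
coeff = -3/23 = -3/23.
||r||^2 = 37/23.

37/23


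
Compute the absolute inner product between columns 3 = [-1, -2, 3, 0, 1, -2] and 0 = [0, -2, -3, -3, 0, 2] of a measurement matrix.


Inner product: -1*0 + -2*-2 + 3*-3 + 0*-3 + 1*0 + -2*2
Products: [0, 4, -9, 0, 0, -4]
Sum = -9.
|dot| = 9.

9


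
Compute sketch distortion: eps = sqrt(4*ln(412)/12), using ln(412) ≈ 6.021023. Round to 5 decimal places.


ln(412) ≈ 6.021023.
4*ln(N)/m ≈ 4*6.021023/12 ≈ 2.00700767.
eps = sqrt(2.00700767) ≈ 1.416689 ≈ 1.41669.

1.41669


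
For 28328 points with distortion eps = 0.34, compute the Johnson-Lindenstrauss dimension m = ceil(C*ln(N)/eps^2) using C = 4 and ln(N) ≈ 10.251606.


ln(28328) ≈ 10.251606.
eps^2 = 0.34^2 = 0.1156.
C*ln(N)/eps^2 ≈ 4*10.251606/0.1156 ≈ 354.7269.
m = ceil(354.7269) = 355.

355


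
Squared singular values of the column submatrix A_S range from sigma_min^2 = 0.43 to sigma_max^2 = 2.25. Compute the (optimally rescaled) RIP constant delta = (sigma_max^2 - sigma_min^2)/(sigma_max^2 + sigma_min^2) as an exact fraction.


lambda_max - lambda_min = 2.25 - 0.43 = 1.82.
lambda_max + lambda_min = 2.25 + 0.43 = 2.68.
delta = 1.82/2.68 = 182/268 = 91/134.

91/134


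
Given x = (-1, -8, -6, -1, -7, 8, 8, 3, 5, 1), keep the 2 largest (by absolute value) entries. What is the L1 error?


Sorted |x_i| descending: [8, 8, 8, 7, 6, 5, 3, 1, 1, 1]
Keep top 2: [8, 8]
Tail entries: [8, 7, 6, 5, 3, 1, 1, 1]
L1 error = sum of tail = 32.

32


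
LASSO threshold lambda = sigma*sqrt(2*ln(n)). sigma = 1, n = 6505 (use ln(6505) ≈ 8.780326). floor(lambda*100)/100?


ln(6505) ≈ 8.780326.
2*ln(n) ≈ 17.560652.
sqrt(2*ln(n)) ≈ sqrt(17.560652) ≈ 4.190543.
lambda ≈ 1*4.190543 = 4.190543.
floor(lambda*100)/100 = 4.19.

4.19


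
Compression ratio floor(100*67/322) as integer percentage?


100*m/n = 100*67/322 ≈ 20.8075.
floor = 20.

20


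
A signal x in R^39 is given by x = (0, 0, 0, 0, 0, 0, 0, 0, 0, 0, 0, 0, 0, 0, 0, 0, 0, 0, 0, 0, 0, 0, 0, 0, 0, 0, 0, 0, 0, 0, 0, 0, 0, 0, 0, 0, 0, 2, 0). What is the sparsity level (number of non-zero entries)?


Non-zero positions: [37].
Sparsity = 1.

1


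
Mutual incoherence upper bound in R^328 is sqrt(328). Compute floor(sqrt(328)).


18^2 = 324 <= 328 < 361 = 19^2, so 18 <= sqrt(328) < 19.
floor(sqrt(328)) = 18.

18


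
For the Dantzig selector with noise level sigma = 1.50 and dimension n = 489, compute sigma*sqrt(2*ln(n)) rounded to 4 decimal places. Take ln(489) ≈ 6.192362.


ln(489) ≈ 6.192362.
2*ln(n) ≈ 12.384724.
sqrt(2*ln(n)) ≈ sqrt(12.384724) ≈ 3.519194.
threshold ≈ 1.50*3.519194 = 5.278791 ≈ 5.2788.

5.2788


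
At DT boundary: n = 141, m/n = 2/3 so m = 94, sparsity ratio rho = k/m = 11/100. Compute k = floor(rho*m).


m = 2/3*141 = 94.
rho = 11/100.
rho*m = 11/100*94 = 10.34.
k = floor(10.34) = 10.

10


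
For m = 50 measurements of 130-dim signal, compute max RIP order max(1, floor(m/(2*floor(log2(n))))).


floor(log2(130)) = 7.
2*7 = 14.
m/(2*floor(log2(n))) = 50/14 ≈ 3.5714.
floor = 3.
k = max(1, 3) = 3.

3


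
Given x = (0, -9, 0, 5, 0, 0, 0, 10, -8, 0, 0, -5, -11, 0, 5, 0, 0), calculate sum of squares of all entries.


Non-zero entries: [(1, -9), (3, 5), (7, 10), (8, -8), (11, -5), (12, -11), (14, 5)]
Squares: [81, 25, 100, 64, 25, 121, 25]
||x||_2^2 = sum = 441.

441


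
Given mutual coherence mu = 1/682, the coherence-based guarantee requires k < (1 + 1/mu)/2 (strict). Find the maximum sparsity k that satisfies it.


1/mu = 682.
1 + 1/mu = 683.
(1 + 1/mu)/2 = 341.5 is not an integer, so k_max = floor(341.5) = 341.

341


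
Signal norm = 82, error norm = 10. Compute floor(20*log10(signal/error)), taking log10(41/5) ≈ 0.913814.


||x||/||e|| = 82/10 = 41/5.
log10(41/5) ≈ 0.913814.
20*log10(||x||/||e||) ≈ 20*0.913814 = 18.27628.
floor(18.27628) = 18.

18


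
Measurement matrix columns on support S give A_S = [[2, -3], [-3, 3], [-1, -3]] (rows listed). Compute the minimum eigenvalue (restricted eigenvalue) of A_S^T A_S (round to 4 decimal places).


A_S^T A_S = [[14, -12], [-12, 27]].
trace = 41.
det = 234.
disc = trace^2 - 4*det = 1681 - 4*234 = 745.
sqrt(745) ≈ 27.294688.
lam_min = (41 - sqrt(745))/2 ≈ (41 - 27.294688)/2 = 6.852656 ≈ 6.8527.

6.8527


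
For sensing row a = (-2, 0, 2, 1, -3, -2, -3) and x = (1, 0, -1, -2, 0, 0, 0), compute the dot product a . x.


Non-zero terms: ['-2*1', '2*-1', '1*-2']
Products: [-2, -2, -2]
y = sum = -6.

-6


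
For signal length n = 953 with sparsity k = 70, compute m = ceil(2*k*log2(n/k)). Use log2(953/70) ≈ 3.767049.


log2(n/k) = log2(953/70) ≈ 3.767049.
2*k*log2(n/k) ≈ 2*70*3.767049 = 527.38686.
m = ceil(527.38686) = 528.

528


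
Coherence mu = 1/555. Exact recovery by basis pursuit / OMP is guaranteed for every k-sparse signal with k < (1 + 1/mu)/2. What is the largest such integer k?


1/mu = 555.
1 + 1/mu = 556.
(1 + 1/mu)/2 = 278 is an integer and the inequality is strict, so k_max = 278 - 1 = 277.

277


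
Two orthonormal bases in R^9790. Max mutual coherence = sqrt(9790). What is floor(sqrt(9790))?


98^2 = 9604 <= 9790 < 9801 = 99^2, so 98 <= sqrt(9790) < 99.
floor(sqrt(9790)) = 98.

98


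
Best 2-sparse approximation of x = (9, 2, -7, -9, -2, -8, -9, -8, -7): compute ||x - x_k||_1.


Sorted |x_i| descending: [9, 9, 9, 8, 8, 7, 7, 2, 2]
Keep top 2: [9, 9]
Tail entries: [9, 8, 8, 7, 7, 2, 2]
L1 error = sum of tail = 43.

43


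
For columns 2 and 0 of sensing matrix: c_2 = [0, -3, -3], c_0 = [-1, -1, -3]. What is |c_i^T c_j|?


Inner product: 0*-1 + -3*-1 + -3*-3
Products: [0, 3, 9]
Sum = 12.
|dot| = 12.

12


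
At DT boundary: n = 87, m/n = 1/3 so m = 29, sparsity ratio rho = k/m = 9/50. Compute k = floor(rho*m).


m = 1/3*87 = 29.
rho = 9/50.
rho*m = 9/50*29 = 5.22.
k = floor(5.22) = 5.

5


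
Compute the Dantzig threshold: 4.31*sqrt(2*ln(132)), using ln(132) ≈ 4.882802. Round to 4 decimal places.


ln(132) ≈ 4.882802.
2*ln(n) ≈ 9.765604.
sqrt(2*ln(n)) ≈ sqrt(9.765604) ≈ 3.124997.
threshold ≈ 4.31*3.124997 = 13.46873707 ≈ 13.4687.

13.4687


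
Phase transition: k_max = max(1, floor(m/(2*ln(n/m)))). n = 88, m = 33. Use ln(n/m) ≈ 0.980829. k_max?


n/m = 88/33 = 8/3.
ln(n/m) ≈ 0.980829.
2*ln(n/m) ≈ 1.961658.
m/(2*ln(n/m)) ≈ 33/1.961658 ≈ 16.8225.
floor = 16.
k_max = max(1, 16) = 16.

16


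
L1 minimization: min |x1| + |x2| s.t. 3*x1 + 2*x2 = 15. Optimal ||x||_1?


Axis intercepts:
  x1 = 5, x2 = 0: L1 = 5
  x1 = 0, x2 = 15/2: L1 = 15/2
x* = (5, 0)
||x*||_1 = 5.

5


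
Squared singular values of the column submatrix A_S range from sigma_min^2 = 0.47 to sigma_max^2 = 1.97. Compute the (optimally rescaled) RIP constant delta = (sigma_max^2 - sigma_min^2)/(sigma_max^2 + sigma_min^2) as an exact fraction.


lambda_max - lambda_min = 1.97 - 0.47 = 1.50.
lambda_max + lambda_min = 1.97 + 0.47 = 2.44.
delta = 1.50/2.44 = 150/244 = 75/122.

75/122


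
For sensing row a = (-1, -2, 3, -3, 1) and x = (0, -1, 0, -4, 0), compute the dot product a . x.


Non-zero terms: ['-2*-1', '-3*-4']
Products: [2, 12]
y = sum = 14.

14


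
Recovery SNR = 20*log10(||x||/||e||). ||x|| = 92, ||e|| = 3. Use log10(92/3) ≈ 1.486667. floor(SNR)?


||x||/||e|| = 92/3.
log10(92/3) ≈ 1.486667.
20*log10(||x||/||e||) ≈ 20*1.486667 = 29.73334.
floor(29.73334) = 29.

29


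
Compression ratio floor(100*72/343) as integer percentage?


100*m/n = 100*72/343 ≈ 20.9913.
floor = 20.

20


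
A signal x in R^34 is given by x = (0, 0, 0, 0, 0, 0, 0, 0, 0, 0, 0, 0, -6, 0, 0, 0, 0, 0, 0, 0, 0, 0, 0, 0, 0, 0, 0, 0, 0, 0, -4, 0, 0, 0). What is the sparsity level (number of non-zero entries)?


Non-zero positions: [12, 30].
Sparsity = 2.

2


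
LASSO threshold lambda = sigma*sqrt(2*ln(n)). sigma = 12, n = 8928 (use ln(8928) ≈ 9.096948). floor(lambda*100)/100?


ln(8928) ≈ 9.096948.
2*ln(n) ≈ 18.193896.
sqrt(2*ln(n)) ≈ sqrt(18.193896) ≈ 4.26543.
lambda ≈ 12*4.26543 = 51.18516.
floor(lambda*100)/100 = 51.18.

51.18


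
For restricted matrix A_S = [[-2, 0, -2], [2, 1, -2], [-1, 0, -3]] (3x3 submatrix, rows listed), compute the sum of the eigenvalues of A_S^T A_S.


Sum of eigenvalues of A_S^T A_S = trace(A_S^T A_S) = sum of squared column norms of A_S.
A_S^T A_S diagonal: [9, 1, 17].
trace = 9 + 1 + 17 = 27.

27


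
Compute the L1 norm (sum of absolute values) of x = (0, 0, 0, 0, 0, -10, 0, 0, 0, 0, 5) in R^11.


Non-zero entries: [(5, -10), (10, 5)]
Absolute values: [10, 5]
||x||_1 = sum = 15.

15


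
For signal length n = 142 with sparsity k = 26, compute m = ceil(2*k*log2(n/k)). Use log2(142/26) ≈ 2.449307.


log2(n/k) = log2(142/26) ≈ 2.449307.
2*k*log2(n/k) ≈ 2*26*2.449307 = 127.363964.
m = ceil(127.363964) = 128.

128


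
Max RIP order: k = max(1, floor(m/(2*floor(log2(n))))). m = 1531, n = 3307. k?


floor(log2(3307)) = 11.
2*11 = 22.
m/(2*floor(log2(n))) = 1531/22 ≈ 69.5909.
floor = 69.
k = max(1, 69) = 69.

69


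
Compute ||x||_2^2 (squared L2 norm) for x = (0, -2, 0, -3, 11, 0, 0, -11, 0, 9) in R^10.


Non-zero entries: [(1, -2), (3, -3), (4, 11), (7, -11), (9, 9)]
Squares: [4, 9, 121, 121, 81]
||x||_2^2 = sum = 336.

336


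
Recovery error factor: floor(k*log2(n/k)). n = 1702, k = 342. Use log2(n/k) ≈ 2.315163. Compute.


log2(n/k) = log2(1702/342) ≈ 2.315163.
k*log2(n/k) ≈ 342*2.315163 = 791.785746.
floor(791.785746) = 791.

791


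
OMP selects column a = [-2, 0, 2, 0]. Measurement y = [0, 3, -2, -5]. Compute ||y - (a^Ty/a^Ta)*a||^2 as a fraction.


a^T a = 8.
a^T y = -4.
coeff = -4/8 = -1/2.
||r||^2 = 36.

36


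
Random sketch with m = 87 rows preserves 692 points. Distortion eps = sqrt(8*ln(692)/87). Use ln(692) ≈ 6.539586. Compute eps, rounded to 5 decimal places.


ln(692) ≈ 6.539586.
8*ln(N)/m ≈ 8*6.539586/87 ≈ 0.60134124.
eps = sqrt(0.60134124) ≈ 0.775462 ≈ 0.77546.

0.77546


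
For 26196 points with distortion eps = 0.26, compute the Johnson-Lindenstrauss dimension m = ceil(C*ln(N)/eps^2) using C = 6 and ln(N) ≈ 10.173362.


ln(26196) ≈ 10.173362.
eps^2 = 0.26^2 = 0.0676.
C*ln(N)/eps^2 ≈ 6*10.173362/0.0676 ≈ 902.9611.
m = ceil(902.9611) = 903.

903


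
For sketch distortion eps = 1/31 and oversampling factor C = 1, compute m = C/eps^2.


1/eps = 31.
(1/eps)^2 = 961.
m = 1*961 = 961.

961


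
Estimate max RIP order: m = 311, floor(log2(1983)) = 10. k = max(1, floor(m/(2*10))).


floor(log2(1983)) = 10.
2*10 = 20.
m/(2*floor(log2(n))) = 311/20 ≈ 15.55.
floor = 15.
k = max(1, 15) = 15.

15


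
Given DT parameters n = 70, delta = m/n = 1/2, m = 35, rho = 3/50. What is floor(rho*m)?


m = 1/2*70 = 35.
rho = 3/50.
rho*m = 3/50*35 = 2.1.
k = floor(2.1) = 2.

2


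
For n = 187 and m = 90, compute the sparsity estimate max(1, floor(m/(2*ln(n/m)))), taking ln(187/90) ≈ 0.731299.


n/m = 187/90.
ln(n/m) ≈ 0.731299.
2*ln(n/m) ≈ 1.462598.
m/(2*ln(n/m)) ≈ 90/1.462598 ≈ 61.5343.
floor = 61.
k_max = max(1, 61) = 61.

61


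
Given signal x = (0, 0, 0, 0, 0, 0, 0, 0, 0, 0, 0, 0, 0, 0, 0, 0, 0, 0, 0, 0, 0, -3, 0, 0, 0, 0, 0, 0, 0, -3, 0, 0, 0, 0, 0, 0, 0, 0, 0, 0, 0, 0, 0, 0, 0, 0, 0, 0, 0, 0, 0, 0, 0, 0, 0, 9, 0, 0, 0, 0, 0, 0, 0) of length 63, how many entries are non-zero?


Non-zero positions: [21, 29, 55].
Sparsity = 3.

3


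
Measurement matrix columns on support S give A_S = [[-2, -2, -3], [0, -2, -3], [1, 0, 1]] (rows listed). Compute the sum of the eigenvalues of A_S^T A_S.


Sum of eigenvalues of A_S^T A_S = trace(A_S^T A_S) = sum of squared column norms of A_S.
A_S^T A_S diagonal: [5, 8, 19].
trace = 5 + 8 + 19 = 32.

32


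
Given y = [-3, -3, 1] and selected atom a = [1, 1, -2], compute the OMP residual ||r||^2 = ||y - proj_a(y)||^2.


a^T a = 6.
a^T y = -8.
coeff = -8/6 = -4/3.
||r||^2 = 25/3.

25/3


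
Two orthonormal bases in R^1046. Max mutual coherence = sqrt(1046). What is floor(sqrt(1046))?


32^2 = 1024 <= 1046 < 1089 = 33^2, so 32 <= sqrt(1046) < 33.
floor(sqrt(1046)) = 32.

32


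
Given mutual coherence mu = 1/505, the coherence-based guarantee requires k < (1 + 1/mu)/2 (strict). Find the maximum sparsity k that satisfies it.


1/mu = 505.
1 + 1/mu = 506.
(1 + 1/mu)/2 = 253 is an integer and the inequality is strict, so k_max = 253 - 1 = 252.

252
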